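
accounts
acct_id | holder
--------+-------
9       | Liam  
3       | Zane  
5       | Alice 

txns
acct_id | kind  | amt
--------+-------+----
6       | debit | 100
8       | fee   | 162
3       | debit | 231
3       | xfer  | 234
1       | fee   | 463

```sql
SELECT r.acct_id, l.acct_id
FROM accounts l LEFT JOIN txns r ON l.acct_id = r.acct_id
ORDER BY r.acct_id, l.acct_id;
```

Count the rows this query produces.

LEFT JOIN keeps every row from `accounts`; unmatched rows get NULL for `txns`'s columns.
Matching on l.acct_id = r.acct_id.
Matched pairs: 2; unmatched l rows kept: 2.
Total: 2 matched + 2 padded = 4 rows.

4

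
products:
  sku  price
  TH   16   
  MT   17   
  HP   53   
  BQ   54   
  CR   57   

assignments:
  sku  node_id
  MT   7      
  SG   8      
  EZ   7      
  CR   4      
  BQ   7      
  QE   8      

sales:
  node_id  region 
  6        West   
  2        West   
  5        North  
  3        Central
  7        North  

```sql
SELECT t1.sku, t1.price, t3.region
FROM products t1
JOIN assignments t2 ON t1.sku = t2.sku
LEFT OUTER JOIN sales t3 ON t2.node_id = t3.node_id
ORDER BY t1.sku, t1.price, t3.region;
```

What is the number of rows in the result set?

Evaluate left to right. First `products t1 INNER JOIN assignments t2` on sku: 3 row(s).
Then LEFT JOIN `sales t3` on node_id: each of those 3 rows is kept; rows whose t2.node_id has no match in t3 get NULL for t3's columns.
Result: 3 row(s).

3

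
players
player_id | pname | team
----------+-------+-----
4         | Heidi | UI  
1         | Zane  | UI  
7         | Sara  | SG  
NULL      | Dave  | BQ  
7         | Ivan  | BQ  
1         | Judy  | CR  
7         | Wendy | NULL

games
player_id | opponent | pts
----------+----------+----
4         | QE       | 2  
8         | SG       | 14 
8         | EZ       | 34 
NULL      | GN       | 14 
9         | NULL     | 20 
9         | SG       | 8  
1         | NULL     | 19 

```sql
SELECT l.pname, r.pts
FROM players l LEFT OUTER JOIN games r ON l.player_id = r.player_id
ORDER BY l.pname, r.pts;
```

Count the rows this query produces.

7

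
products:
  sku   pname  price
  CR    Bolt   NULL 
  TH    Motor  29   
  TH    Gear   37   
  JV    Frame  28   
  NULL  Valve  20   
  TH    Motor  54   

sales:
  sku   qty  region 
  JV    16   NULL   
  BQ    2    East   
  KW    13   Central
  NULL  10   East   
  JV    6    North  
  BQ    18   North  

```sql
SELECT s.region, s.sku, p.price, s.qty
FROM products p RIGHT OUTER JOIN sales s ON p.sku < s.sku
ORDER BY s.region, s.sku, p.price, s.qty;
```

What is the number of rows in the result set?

7

RIGHT JOIN keeps every row from `sales`; unmatched rows get NULL for `products`'s columns.
Matching on p.sku < s.sku. A NULL in a compared column never satisfies the condition.
- sku=CR: 3 matching s row(s), so 3 row(s) emitted.
- sku=TH: no matching s row.
- sku=TH: no matching s row.
- sku=JV: 1 matching s row(s), so 1 row(s) emitted.
- sku=NULL: no matching s row.
- sku=TH: no matching s row.
- plus 3 unmatched s row(s), each kept with NULL p columns.
Total: 4 matched + 3 padded = 7 rows.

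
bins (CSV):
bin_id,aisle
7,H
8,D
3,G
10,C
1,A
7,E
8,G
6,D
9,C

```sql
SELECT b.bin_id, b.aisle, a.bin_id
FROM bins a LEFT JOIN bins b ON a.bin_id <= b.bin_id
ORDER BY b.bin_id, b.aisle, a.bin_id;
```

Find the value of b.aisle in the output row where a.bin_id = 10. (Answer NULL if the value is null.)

C

LEFT JOIN keeps every row from `bins a`; unmatched rows get NULL for `bins b`'s columns.
Matching on a.bin_id <= b.bin_id.
- a (bin_id=7) pairs with 6 row(s) of b.
- a (bin_id=8) pairs with 4 row(s) of b.
- a (bin_id=3) pairs with 8 row(s) of b.
- a (bin_id=10) pairs with 1 row(s) of b.
- a (bin_id=1) pairs with 9 row(s) of b.
- a (bin_id=7) pairs with 6 row(s) of b.
- a (bin_id=8) pairs with 4 row(s) of b.
- a (bin_id=6) pairs with 7 row(s) of b.
- a (bin_id=9) pairs with 2 row(s) of b.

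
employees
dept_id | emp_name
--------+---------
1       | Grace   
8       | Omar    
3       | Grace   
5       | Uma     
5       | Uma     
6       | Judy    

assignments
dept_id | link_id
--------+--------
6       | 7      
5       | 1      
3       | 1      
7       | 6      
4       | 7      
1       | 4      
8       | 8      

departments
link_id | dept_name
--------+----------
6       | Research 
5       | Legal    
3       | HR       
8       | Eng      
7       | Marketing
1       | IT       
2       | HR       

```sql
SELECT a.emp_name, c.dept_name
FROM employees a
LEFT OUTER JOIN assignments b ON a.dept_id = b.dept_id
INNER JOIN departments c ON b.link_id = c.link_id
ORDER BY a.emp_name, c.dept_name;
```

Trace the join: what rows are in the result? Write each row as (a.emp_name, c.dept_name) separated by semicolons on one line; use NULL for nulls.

(Grace, IT); (Judy, Marketing); (Omar, Eng); (Uma, IT); (Uma, IT)

Joins associate left-to-right: employees LEFT JOIN assignments on dept_id gives 6 intermediate row(s).
Then INNER JOIN `departments c` on link_id: keep only rows whose b.link_id appears in c.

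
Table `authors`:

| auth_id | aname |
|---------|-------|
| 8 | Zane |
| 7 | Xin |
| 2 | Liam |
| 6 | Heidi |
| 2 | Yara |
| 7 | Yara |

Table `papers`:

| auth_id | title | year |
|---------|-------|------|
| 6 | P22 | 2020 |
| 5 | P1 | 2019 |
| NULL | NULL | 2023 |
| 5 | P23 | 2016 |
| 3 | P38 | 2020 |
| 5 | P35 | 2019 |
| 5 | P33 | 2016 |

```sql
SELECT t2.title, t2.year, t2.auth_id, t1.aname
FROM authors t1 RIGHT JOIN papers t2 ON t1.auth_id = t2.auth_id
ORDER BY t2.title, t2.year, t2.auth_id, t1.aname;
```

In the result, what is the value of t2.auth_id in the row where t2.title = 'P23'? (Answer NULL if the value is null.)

5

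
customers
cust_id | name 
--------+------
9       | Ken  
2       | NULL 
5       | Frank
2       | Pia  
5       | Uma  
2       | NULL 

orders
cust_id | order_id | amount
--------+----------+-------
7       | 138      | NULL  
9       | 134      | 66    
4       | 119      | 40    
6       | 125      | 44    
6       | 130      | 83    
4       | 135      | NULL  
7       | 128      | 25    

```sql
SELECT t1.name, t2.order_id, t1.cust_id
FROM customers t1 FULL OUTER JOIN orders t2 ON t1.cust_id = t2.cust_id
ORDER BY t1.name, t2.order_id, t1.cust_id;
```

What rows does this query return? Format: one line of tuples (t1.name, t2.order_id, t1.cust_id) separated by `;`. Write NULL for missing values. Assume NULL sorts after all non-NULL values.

FULL OUTER JOIN keeps every row from both sides; unmatched rows get NULL for the other side's columns.
Matching on t1.cust_id = t2.cust_id.
Matched pairs: 1; unmatched t1 rows kept: 5; unmatched t2 rows kept: 6.

(Frank, NULL, 5); (Ken, 134, 9); (Pia, NULL, 2); (Uma, NULL, 5); (NULL, 119, NULL); (NULL, 125, NULL); (NULL, 128, NULL); (NULL, 130, NULL); (NULL, 135, NULL); (NULL, 138, NULL); (NULL, NULL, 2); (NULL, NULL, 2)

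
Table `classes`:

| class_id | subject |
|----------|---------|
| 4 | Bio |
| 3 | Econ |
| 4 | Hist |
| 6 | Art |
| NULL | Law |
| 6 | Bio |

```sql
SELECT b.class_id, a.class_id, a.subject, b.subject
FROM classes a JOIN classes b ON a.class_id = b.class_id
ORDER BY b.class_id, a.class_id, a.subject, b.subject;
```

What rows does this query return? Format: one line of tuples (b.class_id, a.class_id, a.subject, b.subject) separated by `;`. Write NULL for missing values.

(3, 3, Econ, Econ); (4, 4, Bio, Bio); (4, 4, Bio, Hist); (4, 4, Hist, Bio); (4, 4, Hist, Hist); (6, 6, Art, Art); (6, 6, Art, Bio); (6, 6, Bio, Art); (6, 6, Bio, Bio)

INNER JOIN keeps only pairs where the ON condition holds.
Matching on a.class_id = b.class_id. A NULL in a compared column never satisfies the condition.
- a[0] class_id=4 → 2 match(es) in b → 2 row(s).
- a[1] class_id=3 → 1 match(es) in b → 1 row(s).
- a[2] class_id=4 → 2 match(es) in b → 2 row(s).
- a[3] class_id=6 → 2 match(es) in b → 2 row(s).
- a[4] class_id=NULL → no match; dropped.
- a[5] class_id=6 → 2 match(es) in b → 2 row(s).
After projecting and ordering:
b.class_id | a.class_id | a.subject | b.subject
3 | 3 | Econ | Econ
4 | 4 | Bio | Bio
4 | 4 | Bio | Hist
4 | 4 | Hist | Bio
4 | 4 | Hist | Hist
6 | 6 | Art | Art
6 | 6 | Art | Bio
6 | 6 | Bio | Art
6 | 6 | Bio | Bio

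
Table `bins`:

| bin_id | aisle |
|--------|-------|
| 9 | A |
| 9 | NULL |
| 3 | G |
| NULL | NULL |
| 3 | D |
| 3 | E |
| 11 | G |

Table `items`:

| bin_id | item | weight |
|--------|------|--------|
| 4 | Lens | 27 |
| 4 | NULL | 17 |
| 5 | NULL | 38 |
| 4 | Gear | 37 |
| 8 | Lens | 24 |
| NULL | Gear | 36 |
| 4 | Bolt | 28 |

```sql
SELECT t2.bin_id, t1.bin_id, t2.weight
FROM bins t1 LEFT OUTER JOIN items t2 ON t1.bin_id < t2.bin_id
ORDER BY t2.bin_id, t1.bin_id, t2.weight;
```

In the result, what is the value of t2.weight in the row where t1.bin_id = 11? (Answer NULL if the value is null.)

LEFT JOIN keeps every row from `bins`; unmatched rows get NULL for `items`'s columns.
Matching on t1.bin_id < t2.bin_id. A NULL in a compared column never satisfies the condition.
- t1 row (bin_id=9): no match → kept, t2 columns NULL.
- t1 row (bin_id=9): no match → kept, t2 columns NULL.
- t1 row (bin_id=3): matches 6 t2 row(s) → 6 output row(s).
- t1 row (bin_id=NULL): no match → kept, t2 columns NULL.
- t1 row (bin_id=3): matches 6 t2 row(s) → 6 output row(s).
- t1 row (bin_id=3): matches 6 t2 row(s) → 6 output row(s).
- t1 row (bin_id=11): no match → kept, t2 columns NULL.

NULL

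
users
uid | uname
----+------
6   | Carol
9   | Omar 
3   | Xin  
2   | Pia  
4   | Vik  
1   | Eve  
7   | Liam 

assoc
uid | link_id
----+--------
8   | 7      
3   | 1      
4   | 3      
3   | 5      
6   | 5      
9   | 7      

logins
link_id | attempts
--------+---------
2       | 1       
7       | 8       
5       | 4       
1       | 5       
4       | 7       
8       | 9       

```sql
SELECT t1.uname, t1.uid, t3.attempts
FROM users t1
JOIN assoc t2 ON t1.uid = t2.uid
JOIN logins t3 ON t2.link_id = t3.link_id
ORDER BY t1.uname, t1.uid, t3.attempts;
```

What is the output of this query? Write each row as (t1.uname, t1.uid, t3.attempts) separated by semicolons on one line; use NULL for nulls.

(Carol, 6, 4); (Omar, 9, 8); (Xin, 3, 4); (Xin, 3, 5)

Step 1 — t1 INNER JOIN t2 on uid → 5 row(s).
Then INNER JOIN `logins t3` on link_id: keep only rows whose t2.link_id appears in t3.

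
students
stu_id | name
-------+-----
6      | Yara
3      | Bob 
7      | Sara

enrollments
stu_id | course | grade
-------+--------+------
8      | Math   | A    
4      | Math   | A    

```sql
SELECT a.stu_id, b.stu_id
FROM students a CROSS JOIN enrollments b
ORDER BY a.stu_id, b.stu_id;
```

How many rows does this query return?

CROSS JOIN pairs every row of `students` with every row of `enrollments`: 3 × 2 = 6 rows.

6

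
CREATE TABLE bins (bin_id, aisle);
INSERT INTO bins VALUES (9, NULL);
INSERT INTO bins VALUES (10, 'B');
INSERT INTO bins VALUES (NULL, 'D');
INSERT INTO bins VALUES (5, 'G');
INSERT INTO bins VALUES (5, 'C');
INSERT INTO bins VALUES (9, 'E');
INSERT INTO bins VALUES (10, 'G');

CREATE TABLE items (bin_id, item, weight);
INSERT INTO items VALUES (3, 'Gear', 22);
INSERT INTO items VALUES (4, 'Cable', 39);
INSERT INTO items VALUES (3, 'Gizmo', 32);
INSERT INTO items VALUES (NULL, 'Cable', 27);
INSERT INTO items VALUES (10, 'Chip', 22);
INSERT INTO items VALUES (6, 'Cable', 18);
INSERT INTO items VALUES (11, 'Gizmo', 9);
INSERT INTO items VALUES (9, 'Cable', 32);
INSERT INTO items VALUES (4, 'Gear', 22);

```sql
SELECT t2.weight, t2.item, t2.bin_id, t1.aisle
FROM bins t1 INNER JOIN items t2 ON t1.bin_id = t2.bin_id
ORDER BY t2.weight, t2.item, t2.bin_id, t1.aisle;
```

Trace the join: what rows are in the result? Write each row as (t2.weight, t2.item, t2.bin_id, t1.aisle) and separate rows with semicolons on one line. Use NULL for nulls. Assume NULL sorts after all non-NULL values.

(22, Chip, 10, B); (22, Chip, 10, G); (32, Cable, 9, E); (32, Cable, 9, NULL)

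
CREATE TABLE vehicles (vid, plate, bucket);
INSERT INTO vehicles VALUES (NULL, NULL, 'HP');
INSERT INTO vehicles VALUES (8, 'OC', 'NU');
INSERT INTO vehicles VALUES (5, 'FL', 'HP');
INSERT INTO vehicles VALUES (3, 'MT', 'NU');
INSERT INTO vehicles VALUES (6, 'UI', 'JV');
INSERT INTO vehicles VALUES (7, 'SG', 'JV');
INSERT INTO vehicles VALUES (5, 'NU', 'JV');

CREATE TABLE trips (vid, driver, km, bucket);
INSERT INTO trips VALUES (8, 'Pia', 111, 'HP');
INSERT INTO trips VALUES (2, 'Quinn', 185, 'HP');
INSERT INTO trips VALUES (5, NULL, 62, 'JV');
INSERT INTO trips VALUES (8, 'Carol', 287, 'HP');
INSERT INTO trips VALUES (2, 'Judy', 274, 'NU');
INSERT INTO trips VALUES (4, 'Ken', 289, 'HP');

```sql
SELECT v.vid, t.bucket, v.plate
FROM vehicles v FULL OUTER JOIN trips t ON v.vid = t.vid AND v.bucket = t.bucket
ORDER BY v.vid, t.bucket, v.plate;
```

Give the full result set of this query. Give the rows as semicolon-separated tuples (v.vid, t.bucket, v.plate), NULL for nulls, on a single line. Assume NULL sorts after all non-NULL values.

(3, NULL, MT); (5, JV, NU); (5, NULL, FL); (6, NULL, UI); (7, NULL, SG); (8, NULL, OC); (NULL, HP, NULL); (NULL, HP, NULL); (NULL, HP, NULL); (NULL, HP, NULL); (NULL, NU, NULL); (NULL, NULL, NULL)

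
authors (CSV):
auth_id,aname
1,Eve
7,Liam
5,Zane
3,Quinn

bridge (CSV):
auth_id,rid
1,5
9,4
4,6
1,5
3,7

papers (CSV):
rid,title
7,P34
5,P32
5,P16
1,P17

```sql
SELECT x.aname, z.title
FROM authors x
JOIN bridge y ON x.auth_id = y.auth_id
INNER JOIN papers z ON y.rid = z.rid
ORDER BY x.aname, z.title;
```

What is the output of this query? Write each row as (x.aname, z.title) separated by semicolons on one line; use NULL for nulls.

Step 1 — x INNER JOIN y on auth_id → 3 row(s).
Then INNER JOIN `papers z` on rid: keep only rows whose y.rid appears in z.

(Eve, P16); (Eve, P16); (Eve, P32); (Eve, P32); (Quinn, P34)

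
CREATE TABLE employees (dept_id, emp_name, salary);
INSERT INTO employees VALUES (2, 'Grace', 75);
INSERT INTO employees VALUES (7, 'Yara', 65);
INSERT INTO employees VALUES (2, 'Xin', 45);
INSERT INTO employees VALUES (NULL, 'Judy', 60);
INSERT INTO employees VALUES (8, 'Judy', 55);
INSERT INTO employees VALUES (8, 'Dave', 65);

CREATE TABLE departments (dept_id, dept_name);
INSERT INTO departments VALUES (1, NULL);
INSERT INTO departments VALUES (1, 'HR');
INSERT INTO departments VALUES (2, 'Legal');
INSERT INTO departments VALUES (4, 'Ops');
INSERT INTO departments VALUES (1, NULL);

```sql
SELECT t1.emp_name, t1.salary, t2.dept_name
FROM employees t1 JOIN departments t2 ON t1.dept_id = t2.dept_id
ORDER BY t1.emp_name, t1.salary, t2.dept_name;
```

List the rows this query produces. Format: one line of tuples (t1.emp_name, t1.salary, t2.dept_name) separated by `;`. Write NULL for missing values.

INNER JOIN keeps only pairs where the ON condition holds.
Matching on t1.dept_id = t2.dept_id. A NULL in a compared column never satisfies the condition.
- dept_id=2: 1 matching t2 row(s), so 1 row(s) emitted.
- dept_id=7: no matching t2 row, dropped.
- dept_id=2: 1 matching t2 row(s), so 1 row(s) emitted.
- dept_id=NULL: no matching t2 row, dropped.
- dept_id=8: no matching t2 row, dropped.
- dept_id=8: no matching t2 row, dropped.
After projecting and ordering:
t1.emp_name | t1.salary | t2.dept_name
Grace | 75 | Legal
Xin | 45 | Legal

(Grace, 75, Legal); (Xin, 45, Legal)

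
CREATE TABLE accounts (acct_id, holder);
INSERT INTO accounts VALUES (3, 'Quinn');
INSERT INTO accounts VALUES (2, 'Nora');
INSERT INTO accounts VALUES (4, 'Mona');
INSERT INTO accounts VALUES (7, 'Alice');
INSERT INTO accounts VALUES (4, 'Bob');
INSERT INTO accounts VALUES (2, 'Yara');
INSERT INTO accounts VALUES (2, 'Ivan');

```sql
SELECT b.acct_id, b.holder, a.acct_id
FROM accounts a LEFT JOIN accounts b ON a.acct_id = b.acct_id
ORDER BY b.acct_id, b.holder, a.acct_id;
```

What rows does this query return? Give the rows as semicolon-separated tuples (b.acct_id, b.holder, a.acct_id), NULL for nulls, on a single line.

(2, Ivan, 2); (2, Ivan, 2); (2, Ivan, 2); (2, Nora, 2); (2, Nora, 2); (2, Nora, 2); (2, Yara, 2); (2, Yara, 2); (2, Yara, 2); (3, Quinn, 3); (4, Bob, 4); (4, Bob, 4); (4, Mona, 4); (4, Mona, 4); (7, Alice, 7)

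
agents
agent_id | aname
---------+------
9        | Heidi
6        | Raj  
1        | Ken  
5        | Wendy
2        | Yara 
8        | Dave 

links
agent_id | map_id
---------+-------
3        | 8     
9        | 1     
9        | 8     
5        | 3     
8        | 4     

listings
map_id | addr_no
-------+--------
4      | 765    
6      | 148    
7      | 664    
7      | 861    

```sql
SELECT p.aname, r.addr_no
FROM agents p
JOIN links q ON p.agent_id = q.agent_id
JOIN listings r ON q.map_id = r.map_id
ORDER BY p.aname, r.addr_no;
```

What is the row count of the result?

Joins associate left-to-right: agents INNER JOIN links on agent_id gives 4 intermediate row(s).
Then INNER JOIN `listings r` on map_id: keep only rows whose q.map_id appears in r.
Result: 1 row(s).

1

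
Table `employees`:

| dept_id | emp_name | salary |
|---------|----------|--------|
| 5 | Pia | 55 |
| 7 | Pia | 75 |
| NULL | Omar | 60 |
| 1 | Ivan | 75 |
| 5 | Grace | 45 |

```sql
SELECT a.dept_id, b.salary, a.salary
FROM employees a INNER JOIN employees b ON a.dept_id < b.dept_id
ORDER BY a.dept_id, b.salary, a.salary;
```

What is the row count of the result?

5

INNER JOIN keeps only pairs where the ON condition holds.
Matching on a.dept_id < b.dept_id. A NULL in a compared column never satisfies the condition.
- a[0] dept_id=5 → 1 match(es) in b → 1 row(s).
- a[1] dept_id=7 → no match; dropped.
- a[2] dept_id=NULL → no match; dropped.
- a[3] dept_id=1 → 3 match(es) in b → 3 row(s).
- a[4] dept_id=5 → 1 match(es) in b → 1 row(s).
Total: 5 rows.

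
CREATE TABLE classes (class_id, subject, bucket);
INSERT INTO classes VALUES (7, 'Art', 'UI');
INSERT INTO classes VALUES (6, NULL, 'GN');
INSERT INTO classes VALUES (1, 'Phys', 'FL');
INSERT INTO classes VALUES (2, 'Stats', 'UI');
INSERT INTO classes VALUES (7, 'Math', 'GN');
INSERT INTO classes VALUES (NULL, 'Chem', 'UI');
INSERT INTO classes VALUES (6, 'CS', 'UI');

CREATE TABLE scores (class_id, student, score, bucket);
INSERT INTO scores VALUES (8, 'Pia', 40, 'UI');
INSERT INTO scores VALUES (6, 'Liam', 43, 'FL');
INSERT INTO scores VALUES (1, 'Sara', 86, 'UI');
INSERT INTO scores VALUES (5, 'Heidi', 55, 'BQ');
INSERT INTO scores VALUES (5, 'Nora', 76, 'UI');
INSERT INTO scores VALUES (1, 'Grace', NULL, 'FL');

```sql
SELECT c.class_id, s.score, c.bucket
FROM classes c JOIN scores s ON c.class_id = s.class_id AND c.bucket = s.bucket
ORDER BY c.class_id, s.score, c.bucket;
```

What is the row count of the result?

1

INNER JOIN keeps only pairs where the ON condition holds.
Matching on c.class_id = s.class_id AND c.bucket = s.bucket. A NULL in a compared column never satisfies the condition.
- c row (class_id=7, bucket=UI): no match → dropped.
- c row (class_id=6, bucket=GN): no match → dropped.
- c row (class_id=1, bucket=FL): matches 1 s row(s) → 1 output row(s).
- c row (class_id=2, bucket=UI): no match → dropped.
- c row (class_id=7, bucket=GN): no match → dropped.
- c row (class_id=NULL, bucket=UI): no match → dropped.
- c row (class_id=6, bucket=UI): no match → dropped.
Total: 1 rows.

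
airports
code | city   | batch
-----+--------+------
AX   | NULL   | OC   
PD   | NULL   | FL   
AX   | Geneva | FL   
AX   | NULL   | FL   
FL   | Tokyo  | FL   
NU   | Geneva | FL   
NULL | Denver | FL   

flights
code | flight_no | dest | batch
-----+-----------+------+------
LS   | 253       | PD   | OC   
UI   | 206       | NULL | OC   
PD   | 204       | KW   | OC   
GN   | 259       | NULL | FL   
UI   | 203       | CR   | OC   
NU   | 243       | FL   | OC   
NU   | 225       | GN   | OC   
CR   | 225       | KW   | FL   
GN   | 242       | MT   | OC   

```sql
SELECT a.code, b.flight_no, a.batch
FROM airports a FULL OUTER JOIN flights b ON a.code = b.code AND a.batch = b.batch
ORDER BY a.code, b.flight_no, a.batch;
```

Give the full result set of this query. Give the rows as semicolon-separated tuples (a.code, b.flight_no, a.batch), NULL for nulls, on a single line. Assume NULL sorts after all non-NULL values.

(AX, NULL, FL); (AX, NULL, FL); (AX, NULL, OC); (FL, NULL, FL); (NU, NULL, FL); (PD, NULL, FL); (NULL, 203, NULL); (NULL, 204, NULL); (NULL, 206, NULL); (NULL, 225, NULL); (NULL, 225, NULL); (NULL, 242, NULL); (NULL, 243, NULL); (NULL, 253, NULL); (NULL, 259, NULL); (NULL, NULL, FL)

FULL OUTER JOIN keeps every row from both sides; unmatched rows get NULL for the other side's columns.
Matching on a.code = b.code AND a.batch = b.batch. A NULL in a compared column never satisfies the condition.
- a row (code=AX, batch=OC): no match → kept, b columns NULL.
- a row (code=PD, batch=FL): no match → kept, b columns NULL.
- a row (code=AX, batch=FL): no match → kept, b columns NULL.
- a row (code=AX, batch=FL): no match → kept, b columns NULL.
- a row (code=FL, batch=FL): no match → kept, b columns NULL.
- a row (code=NU, batch=FL): no match → kept, b columns NULL.
- a row (code=NULL, batch=FL): no match → kept, b columns NULL.
- plus 9 unmatched b row(s), each kept with NULL a columns.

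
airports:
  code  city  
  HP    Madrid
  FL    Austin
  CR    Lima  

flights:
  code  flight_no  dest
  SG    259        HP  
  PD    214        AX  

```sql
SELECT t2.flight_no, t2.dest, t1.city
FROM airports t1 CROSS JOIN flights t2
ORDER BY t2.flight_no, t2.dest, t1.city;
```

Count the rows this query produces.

CROSS JOIN pairs every row of `airports` with every row of `flights`: 3 × 2 = 6 rows.

6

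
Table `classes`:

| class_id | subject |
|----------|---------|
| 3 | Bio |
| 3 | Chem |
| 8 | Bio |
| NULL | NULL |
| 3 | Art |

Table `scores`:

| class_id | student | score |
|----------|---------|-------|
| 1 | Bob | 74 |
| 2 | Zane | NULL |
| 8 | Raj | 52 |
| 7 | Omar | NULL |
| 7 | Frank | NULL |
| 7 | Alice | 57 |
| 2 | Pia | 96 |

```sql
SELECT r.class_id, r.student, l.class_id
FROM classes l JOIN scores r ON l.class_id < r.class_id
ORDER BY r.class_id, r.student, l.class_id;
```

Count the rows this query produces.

12

INNER JOIN keeps only pairs where the ON condition holds.
Matching on l.class_id < r.class_id. A NULL in a compared column never satisfies the condition.
- l[0] class_id=3 → 4 match(es) in r → 4 row(s).
- l[1] class_id=3 → 4 match(es) in r → 4 row(s).
- l[2] class_id=8 → no match; dropped.
- l[3] class_id=NULL → no match; dropped.
- l[4] class_id=3 → 4 match(es) in r → 4 row(s).
Total: 12 rows.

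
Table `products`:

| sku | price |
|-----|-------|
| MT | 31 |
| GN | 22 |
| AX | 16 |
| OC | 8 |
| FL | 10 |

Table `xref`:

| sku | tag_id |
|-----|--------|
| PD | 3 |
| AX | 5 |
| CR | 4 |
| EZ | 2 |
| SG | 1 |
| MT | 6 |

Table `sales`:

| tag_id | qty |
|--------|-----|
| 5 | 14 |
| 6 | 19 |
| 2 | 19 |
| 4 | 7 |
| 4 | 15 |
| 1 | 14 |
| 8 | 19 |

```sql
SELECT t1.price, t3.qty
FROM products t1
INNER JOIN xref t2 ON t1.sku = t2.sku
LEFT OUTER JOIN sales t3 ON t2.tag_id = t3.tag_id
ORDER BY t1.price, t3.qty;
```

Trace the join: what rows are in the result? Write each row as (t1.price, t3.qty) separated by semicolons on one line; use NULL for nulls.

(16, 14); (31, 19)

Step 1 — t1 INNER JOIN t2 on sku → 2 row(s).
Then LEFT JOIN `sales t3` on tag_id: each of those 2 rows is kept; rows whose t2.tag_id has no match in t3 get NULL for t3's columns.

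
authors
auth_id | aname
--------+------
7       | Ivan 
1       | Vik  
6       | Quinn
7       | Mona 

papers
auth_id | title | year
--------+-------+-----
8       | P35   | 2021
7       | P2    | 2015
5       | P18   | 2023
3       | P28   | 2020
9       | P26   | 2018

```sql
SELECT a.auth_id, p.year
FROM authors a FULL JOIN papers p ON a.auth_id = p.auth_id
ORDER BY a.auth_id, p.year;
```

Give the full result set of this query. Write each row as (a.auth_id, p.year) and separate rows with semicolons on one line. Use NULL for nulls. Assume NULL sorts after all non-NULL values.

(1, NULL); (6, NULL); (7, 2015); (7, 2015); (NULL, 2018); (NULL, 2020); (NULL, 2021); (NULL, 2023)

FULL OUTER JOIN keeps every row from both sides; unmatched rows get NULL for the other side's columns.
Matching on a.auth_id = p.auth_id.
Matched pairs: 2; unmatched a rows kept: 2; unmatched p rows kept: 4.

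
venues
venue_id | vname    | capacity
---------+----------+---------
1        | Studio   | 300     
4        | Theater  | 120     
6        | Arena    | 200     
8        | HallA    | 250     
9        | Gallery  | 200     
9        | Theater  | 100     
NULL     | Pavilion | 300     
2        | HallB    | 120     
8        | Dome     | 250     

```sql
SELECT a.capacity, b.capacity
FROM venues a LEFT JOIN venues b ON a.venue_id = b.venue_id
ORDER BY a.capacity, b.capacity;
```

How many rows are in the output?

13

LEFT JOIN keeps every row from `venues a`; unmatched rows get NULL for `venues b`'s columns.
Matching on a.venue_id = b.venue_id. A NULL in a compared column never satisfies the condition.
- a[0] venue_id=1 → 1 match(es) in b → 1 row(s).
- a[1] venue_id=4 → 1 match(es) in b → 1 row(s).
- a[2] venue_id=6 → 1 match(es) in b → 1 row(s).
- a[3] venue_id=8 → 2 match(es) in b → 2 row(s).
- a[4] venue_id=9 → 2 match(es) in b → 2 row(s).
- a[5] venue_id=9 → 2 match(es) in b → 2 row(s).
- a[6] venue_id=NULL → no match; kept with NULLs on the b side.
- a[7] venue_id=2 → 1 match(es) in b → 1 row(s).
- a[8] venue_id=8 → 2 match(es) in b → 2 row(s).
Total: 12 matched + 1 padded = 13 rows.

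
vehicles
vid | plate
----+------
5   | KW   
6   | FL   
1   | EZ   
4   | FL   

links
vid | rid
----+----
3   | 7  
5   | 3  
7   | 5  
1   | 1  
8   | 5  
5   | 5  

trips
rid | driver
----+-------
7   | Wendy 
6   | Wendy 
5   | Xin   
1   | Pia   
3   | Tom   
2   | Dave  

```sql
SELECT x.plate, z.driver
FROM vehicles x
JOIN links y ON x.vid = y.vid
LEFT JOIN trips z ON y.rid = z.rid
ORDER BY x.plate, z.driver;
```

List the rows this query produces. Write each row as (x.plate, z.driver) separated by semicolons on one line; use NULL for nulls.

(EZ, Pia); (KW, Tom); (KW, Xin)

Step 1 — x INNER JOIN y on vid → 3 row(s).
Then LEFT JOIN `trips z` on rid: each of those 3 rows is kept; rows whose y.rid has no match in z get NULL for z's columns.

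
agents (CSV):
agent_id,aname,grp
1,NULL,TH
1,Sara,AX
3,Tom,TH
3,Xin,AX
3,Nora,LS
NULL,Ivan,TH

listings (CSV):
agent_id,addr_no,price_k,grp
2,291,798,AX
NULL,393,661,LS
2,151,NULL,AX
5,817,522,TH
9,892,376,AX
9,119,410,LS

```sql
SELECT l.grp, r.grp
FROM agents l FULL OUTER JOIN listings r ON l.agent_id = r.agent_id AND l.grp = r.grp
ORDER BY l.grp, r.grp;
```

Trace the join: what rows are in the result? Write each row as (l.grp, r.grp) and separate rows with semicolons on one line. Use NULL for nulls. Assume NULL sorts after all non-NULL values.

(AX, NULL); (AX, NULL); (LS, NULL); (TH, NULL); (TH, NULL); (TH, NULL); (NULL, AX); (NULL, AX); (NULL, AX); (NULL, LS); (NULL, LS); (NULL, TH)

FULL OUTER JOIN keeps every row from both sides; unmatched rows get NULL for the other side's columns.
Matching on l.agent_id = r.agent_id AND l.grp = r.grp. A NULL in a compared column never satisfies the condition.
Matched pairs: 0; unmatched l rows kept: 6; unmatched r rows kept: 6.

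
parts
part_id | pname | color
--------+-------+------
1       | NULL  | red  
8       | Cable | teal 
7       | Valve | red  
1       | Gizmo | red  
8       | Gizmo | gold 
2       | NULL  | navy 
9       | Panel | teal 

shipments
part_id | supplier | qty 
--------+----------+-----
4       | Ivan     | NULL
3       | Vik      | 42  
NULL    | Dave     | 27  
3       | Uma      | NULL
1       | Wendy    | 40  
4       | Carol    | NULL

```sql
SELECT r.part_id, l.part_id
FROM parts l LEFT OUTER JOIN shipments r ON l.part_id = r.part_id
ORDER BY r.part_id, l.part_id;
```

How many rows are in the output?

LEFT JOIN keeps every row from `parts`; unmatched rows get NULL for `shipments`'s columns.
Matching on l.part_id = r.part_id. A NULL in a compared column never satisfies the condition.
Matched pairs: 2; unmatched l rows kept: 5.
Total: 2 matched + 5 padded = 7 rows.

7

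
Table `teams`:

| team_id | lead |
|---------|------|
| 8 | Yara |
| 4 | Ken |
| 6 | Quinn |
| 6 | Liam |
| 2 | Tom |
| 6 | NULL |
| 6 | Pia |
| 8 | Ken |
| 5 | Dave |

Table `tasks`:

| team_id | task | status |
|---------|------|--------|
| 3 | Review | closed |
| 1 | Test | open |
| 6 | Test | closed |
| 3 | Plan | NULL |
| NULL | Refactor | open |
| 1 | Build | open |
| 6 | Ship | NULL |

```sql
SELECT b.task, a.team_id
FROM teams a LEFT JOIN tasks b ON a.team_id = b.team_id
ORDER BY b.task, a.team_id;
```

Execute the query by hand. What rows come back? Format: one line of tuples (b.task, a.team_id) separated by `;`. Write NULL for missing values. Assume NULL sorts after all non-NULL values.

(Ship, 6); (Ship, 6); (Ship, 6); (Ship, 6); (Test, 6); (Test, 6); (Test, 6); (Test, 6); (NULL, 2); (NULL, 4); (NULL, 5); (NULL, 8); (NULL, 8)

LEFT JOIN keeps every row from `teams`; unmatched rows get NULL for `tasks`'s columns.
Matching on a.team_id = b.team_id. A NULL in a compared column never satisfies the condition.
Matched pairs: 8; unmatched a rows kept: 5.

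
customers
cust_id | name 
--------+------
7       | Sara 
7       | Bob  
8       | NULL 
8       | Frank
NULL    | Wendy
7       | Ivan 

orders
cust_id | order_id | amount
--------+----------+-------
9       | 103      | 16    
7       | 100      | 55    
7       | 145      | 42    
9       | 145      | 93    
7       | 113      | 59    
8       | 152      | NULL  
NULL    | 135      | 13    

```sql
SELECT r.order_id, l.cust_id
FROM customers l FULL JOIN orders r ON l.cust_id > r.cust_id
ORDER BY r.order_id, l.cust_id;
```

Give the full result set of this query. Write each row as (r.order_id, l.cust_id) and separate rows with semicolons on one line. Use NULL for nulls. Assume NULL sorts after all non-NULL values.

FULL OUTER JOIN keeps every row from both sides; unmatched rows get NULL for the other side's columns.
Matching on l.cust_id > r.cust_id. A NULL in a compared column never satisfies the condition.
Matched pairs: 6; unmatched l rows kept: 4; unmatched r rows kept: 4.

(100, 8); (100, 8); (103, NULL); (113, 8); (113, 8); (135, NULL); (145, 8); (145, 8); (145, NULL); (152, NULL); (NULL, 7); (NULL, 7); (NULL, 7); (NULL, NULL)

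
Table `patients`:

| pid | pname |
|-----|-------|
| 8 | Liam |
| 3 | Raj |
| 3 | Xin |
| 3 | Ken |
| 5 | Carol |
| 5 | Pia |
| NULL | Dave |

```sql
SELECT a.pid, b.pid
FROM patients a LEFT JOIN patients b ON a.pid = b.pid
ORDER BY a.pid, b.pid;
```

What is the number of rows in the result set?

15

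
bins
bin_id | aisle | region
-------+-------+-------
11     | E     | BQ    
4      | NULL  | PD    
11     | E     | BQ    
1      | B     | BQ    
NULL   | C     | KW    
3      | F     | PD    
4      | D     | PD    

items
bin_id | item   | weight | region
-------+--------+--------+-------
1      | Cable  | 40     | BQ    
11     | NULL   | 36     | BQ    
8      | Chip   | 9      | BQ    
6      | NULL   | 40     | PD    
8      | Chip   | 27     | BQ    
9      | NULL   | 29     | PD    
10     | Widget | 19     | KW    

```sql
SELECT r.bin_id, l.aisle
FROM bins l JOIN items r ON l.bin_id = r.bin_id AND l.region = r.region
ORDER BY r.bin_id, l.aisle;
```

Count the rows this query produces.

3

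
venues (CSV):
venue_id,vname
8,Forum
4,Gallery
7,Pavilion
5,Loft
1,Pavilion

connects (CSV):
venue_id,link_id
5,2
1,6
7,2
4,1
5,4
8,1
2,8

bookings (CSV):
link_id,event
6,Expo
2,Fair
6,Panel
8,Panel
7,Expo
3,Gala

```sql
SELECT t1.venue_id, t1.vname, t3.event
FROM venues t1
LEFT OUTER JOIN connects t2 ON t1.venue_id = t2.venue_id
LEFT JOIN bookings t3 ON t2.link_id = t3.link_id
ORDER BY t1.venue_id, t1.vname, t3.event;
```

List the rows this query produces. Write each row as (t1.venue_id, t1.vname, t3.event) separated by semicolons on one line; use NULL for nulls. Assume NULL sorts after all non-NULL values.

(1, Pavilion, Expo); (1, Pavilion, Panel); (4, Gallery, NULL); (5, Loft, Fair); (5, Loft, NULL); (7, Pavilion, Fair); (8, Forum, NULL)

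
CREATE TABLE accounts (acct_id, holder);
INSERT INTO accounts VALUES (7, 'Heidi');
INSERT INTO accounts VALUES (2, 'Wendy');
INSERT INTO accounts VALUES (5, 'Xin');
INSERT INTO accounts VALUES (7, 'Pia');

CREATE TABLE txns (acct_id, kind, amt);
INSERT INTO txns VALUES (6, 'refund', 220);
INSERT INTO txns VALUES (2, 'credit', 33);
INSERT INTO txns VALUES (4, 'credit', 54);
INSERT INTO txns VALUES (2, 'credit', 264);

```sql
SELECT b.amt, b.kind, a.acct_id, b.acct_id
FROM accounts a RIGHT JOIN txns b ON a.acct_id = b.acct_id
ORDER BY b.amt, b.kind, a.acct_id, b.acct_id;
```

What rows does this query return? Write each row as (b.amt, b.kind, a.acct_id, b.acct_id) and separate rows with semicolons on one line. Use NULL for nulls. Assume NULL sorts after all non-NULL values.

(33, credit, 2, 2); (54, credit, NULL, 4); (220, refund, NULL, 6); (264, credit, 2, 2)

RIGHT JOIN keeps every row from `txns`; unmatched rows get NULL for `accounts`'s columns.
Matching on a.acct_id = b.acct_id.
- a row (acct_id=7): no match.
- a row (acct_id=2): matches 2 b row(s) → 2 output row(s).
- a row (acct_id=5): no match.
- a row (acct_id=7): no match.
- 2 row(s) from b found no a partner → padded with NULL.
After projecting and ordering:
b.amt | b.kind | a.acct_id | b.acct_id
33 | credit | 2 | 2
54 | credit | NULL | 4
220 | refund | NULL | 6
264 | credit | 2 | 2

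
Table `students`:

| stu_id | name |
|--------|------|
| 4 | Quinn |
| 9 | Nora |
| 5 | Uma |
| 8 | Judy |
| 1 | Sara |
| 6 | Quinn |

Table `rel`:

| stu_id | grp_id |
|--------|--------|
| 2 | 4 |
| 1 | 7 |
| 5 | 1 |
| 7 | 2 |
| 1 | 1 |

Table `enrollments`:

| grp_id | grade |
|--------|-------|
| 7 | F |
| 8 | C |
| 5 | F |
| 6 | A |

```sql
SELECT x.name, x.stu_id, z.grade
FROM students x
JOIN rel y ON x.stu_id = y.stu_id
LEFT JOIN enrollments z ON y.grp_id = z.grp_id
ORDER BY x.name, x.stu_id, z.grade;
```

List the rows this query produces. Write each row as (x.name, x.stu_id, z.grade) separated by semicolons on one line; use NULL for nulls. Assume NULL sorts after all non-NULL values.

Evaluate left to right. First `students x INNER JOIN rel y` on stu_id: 3 row(s).
Then LEFT JOIN `enrollments z` on grp_id: each of those 3 rows is kept; rows whose y.grp_id has no match in z get NULL for z's columns.

(Sara, 1, F); (Sara, 1, NULL); (Uma, 5, NULL)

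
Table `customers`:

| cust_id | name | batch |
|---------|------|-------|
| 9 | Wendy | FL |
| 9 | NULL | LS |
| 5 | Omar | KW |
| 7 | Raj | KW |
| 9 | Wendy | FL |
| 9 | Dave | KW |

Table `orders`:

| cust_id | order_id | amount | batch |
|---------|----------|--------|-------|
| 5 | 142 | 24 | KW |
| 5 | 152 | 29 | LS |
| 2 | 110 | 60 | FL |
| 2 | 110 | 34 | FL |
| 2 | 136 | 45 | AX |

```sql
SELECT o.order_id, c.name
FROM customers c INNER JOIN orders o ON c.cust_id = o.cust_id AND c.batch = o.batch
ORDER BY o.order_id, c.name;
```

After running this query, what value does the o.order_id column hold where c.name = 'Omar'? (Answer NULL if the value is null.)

INNER JOIN keeps only pairs where the ON condition holds.
Matching on c.cust_id = o.cust_id AND c.batch = o.batch.
Matched pairs: 1.

142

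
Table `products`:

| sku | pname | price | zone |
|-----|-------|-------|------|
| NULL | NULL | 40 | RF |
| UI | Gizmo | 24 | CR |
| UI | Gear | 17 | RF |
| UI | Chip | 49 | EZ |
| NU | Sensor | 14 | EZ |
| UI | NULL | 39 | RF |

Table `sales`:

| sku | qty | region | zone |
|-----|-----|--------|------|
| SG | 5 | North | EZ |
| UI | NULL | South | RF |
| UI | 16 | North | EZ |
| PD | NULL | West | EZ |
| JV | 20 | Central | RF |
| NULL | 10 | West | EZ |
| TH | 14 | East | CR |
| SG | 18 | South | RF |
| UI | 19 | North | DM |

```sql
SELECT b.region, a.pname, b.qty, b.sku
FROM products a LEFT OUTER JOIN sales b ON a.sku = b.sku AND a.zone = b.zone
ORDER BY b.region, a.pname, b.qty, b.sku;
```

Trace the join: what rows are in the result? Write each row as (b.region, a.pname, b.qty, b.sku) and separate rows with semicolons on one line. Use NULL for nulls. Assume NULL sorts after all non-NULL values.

LEFT JOIN keeps every row from `products`; unmatched rows get NULL for `sales`'s columns.
Matching on a.sku = b.sku AND a.zone = b.zone. A NULL in a compared column never satisfies the condition.
- a row (sku=NULL, zone=RF): no match → kept, b columns NULL.
- a row (sku=UI, zone=CR): no match → kept, b columns NULL.
- a row (sku=UI, zone=RF): matches 1 b row(s) → 1 output row(s).
- a row (sku=UI, zone=EZ): matches 1 b row(s) → 1 output row(s).
- a row (sku=NU, zone=EZ): no match → kept, b columns NULL.
- a row (sku=UI, zone=RF): matches 1 b row(s) → 1 output row(s).
After projecting and ordering:
b.region | a.pname | b.qty | b.sku
North | Chip | 16 | UI
South | Gear | NULL | UI
South | NULL | NULL | UI
NULL | Gizmo | NULL | NULL
NULL | Sensor | NULL | NULL
NULL | NULL | NULL | NULL

(North, Chip, 16, UI); (South, Gear, NULL, UI); (South, NULL, NULL, UI); (NULL, Gizmo, NULL, NULL); (NULL, Sensor, NULL, NULL); (NULL, NULL, NULL, NULL)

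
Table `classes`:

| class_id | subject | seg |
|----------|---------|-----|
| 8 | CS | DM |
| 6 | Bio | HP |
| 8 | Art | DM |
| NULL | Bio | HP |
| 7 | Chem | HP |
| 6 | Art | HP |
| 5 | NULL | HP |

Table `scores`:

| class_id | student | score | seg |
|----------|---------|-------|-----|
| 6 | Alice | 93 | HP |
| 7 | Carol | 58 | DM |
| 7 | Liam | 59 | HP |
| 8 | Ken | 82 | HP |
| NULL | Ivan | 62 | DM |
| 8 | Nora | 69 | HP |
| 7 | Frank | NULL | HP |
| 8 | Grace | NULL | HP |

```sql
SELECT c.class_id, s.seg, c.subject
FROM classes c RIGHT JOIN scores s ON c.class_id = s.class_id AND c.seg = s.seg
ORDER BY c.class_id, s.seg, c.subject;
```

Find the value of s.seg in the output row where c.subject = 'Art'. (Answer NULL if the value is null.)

HP

RIGHT JOIN keeps every row from `scores`; unmatched rows get NULL for `classes`'s columns.
Matching on c.class_id = s.class_id AND c.seg = s.seg. A NULL in a compared column never satisfies the condition.
- c (class_id=8, seg=DM) has no partner in s.
- c (class_id=6, seg=HP) pairs with 1 row(s) of s.
- c (class_id=8, seg=DM) has no partner in s.
- c (class_id=NULL, seg=HP) has no partner in s.
- c (class_id=7, seg=HP) pairs with 2 row(s) of s.
- c (class_id=6, seg=HP) pairs with 1 row(s) of s.
- c (class_id=5, seg=HP) has no partner in s.
- 5 s row(s) had no c match → kept, c columns NULL.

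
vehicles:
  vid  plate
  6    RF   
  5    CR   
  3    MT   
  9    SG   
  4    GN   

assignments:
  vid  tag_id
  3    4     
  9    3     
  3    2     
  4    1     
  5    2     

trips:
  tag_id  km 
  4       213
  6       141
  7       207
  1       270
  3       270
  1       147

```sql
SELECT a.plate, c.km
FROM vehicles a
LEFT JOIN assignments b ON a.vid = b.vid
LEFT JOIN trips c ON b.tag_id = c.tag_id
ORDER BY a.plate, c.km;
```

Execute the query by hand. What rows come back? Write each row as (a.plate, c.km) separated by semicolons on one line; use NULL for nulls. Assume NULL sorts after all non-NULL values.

Evaluate left to right. First `vehicles a LEFT JOIN assignments b` on vid: 6 row(s).
Then LEFT JOIN `trips c` on tag_id: each of those 6 rows is kept; rows whose b.tag_id has no match in c get NULL for c's columns.

(CR, NULL); (GN, 147); (GN, 270); (MT, 213); (MT, NULL); (RF, NULL); (SG, 270)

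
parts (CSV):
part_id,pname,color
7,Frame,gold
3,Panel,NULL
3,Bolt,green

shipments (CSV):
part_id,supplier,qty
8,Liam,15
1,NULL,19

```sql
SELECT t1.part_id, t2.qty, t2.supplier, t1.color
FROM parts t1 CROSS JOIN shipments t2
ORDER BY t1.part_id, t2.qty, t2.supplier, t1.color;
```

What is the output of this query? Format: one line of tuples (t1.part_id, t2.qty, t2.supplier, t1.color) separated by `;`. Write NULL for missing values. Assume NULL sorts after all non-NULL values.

(3, 15, Liam, green); (3, 15, Liam, NULL); (3, 19, NULL, green); (3, 19, NULL, NULL); (7, 15, Liam, gold); (7, 19, NULL, gold)

CROSS JOIN pairs every row of `parts` with every row of `shipments`: 3 × 2 = 6 rows.
After projecting and ordering:
t1.part_id | t2.qty | t2.supplier | t1.color
3 | 15 | Liam | green
3 | 15 | Liam | NULL
3 | 19 | NULL | green
3 | 19 | NULL | NULL
7 | 15 | Liam | gold
7 | 19 | NULL | gold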